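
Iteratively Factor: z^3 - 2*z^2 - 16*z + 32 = (z - 2)*(z^2 - 16) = (z - 4)*(z - 2)*(z + 4)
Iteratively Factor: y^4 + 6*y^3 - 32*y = (y)*(y^3 + 6*y^2 - 32) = y*(y - 2)*(y^2 + 8*y + 16) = y*(y - 2)*(y + 4)*(y + 4)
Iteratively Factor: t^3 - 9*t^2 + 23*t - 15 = (t - 3)*(t^2 - 6*t + 5) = (t - 5)*(t - 3)*(t - 1)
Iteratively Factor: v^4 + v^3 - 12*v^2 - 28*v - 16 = (v + 2)*(v^3 - v^2 - 10*v - 8) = (v - 4)*(v + 2)*(v^2 + 3*v + 2) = (v - 4)*(v + 2)^2*(v + 1)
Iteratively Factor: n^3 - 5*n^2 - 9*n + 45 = (n - 5)*(n^2 - 9) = (n - 5)*(n + 3)*(n - 3)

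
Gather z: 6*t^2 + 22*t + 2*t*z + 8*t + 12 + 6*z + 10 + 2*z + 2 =6*t^2 + 30*t + z*(2*t + 8) + 24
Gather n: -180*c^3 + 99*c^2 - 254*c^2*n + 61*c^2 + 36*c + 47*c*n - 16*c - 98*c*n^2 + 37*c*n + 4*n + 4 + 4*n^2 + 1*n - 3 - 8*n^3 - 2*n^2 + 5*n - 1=-180*c^3 + 160*c^2 + 20*c - 8*n^3 + n^2*(2 - 98*c) + n*(-254*c^2 + 84*c + 10)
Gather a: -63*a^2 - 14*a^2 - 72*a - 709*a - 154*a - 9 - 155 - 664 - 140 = -77*a^2 - 935*a - 968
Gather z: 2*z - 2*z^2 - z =-2*z^2 + z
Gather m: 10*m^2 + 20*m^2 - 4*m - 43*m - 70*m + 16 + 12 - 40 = 30*m^2 - 117*m - 12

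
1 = 1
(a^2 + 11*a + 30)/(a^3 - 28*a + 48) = (a + 5)/(a^2 - 6*a + 8)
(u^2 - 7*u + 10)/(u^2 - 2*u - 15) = (u - 2)/(u + 3)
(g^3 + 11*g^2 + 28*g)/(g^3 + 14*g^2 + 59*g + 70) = g*(g + 4)/(g^2 + 7*g + 10)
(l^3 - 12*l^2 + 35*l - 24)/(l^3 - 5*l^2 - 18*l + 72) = (l^2 - 9*l + 8)/(l^2 - 2*l - 24)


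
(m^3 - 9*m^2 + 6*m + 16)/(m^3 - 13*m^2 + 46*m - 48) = (m + 1)/(m - 3)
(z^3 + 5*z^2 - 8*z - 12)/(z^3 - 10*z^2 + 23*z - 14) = (z^2 + 7*z + 6)/(z^2 - 8*z + 7)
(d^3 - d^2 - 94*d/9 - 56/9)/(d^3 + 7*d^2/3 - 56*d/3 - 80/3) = (9*d^2 + 27*d + 14)/(3*(3*d^2 + 19*d + 20))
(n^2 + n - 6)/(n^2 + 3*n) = (n - 2)/n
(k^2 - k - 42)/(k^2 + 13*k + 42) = (k - 7)/(k + 7)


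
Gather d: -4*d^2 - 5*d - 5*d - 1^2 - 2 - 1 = -4*d^2 - 10*d - 4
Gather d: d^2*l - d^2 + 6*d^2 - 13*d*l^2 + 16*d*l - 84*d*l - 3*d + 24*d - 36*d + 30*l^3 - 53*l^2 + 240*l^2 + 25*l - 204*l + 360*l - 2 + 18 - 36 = d^2*(l + 5) + d*(-13*l^2 - 68*l - 15) + 30*l^3 + 187*l^2 + 181*l - 20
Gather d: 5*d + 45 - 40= 5*d + 5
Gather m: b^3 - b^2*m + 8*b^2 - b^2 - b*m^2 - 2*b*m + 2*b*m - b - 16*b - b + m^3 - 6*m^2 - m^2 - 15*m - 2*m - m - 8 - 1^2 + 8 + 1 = b^3 + 7*b^2 - 18*b + m^3 + m^2*(-b - 7) + m*(-b^2 - 18)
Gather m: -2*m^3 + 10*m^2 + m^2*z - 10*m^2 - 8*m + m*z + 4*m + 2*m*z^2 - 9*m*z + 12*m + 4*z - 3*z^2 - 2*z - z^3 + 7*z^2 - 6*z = -2*m^3 + m^2*z + m*(2*z^2 - 8*z + 8) - z^3 + 4*z^2 - 4*z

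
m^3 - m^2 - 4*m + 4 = (m - 2)*(m - 1)*(m + 2)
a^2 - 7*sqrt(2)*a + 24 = (a - 4*sqrt(2))*(a - 3*sqrt(2))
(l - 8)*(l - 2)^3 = l^4 - 14*l^3 + 60*l^2 - 104*l + 64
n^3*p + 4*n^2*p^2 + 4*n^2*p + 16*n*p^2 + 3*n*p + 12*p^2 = (n + 3)*(n + 4*p)*(n*p + p)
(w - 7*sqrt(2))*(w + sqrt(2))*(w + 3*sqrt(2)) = w^3 - 3*sqrt(2)*w^2 - 50*w - 42*sqrt(2)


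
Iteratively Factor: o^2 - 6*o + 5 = (o - 5)*(o - 1)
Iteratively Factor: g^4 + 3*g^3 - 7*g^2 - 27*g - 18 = (g - 3)*(g^3 + 6*g^2 + 11*g + 6) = (g - 3)*(g + 3)*(g^2 + 3*g + 2) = (g - 3)*(g + 1)*(g + 3)*(g + 2)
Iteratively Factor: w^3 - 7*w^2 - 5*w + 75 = (w - 5)*(w^2 - 2*w - 15) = (w - 5)*(w + 3)*(w - 5)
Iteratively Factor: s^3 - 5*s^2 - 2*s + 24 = (s + 2)*(s^2 - 7*s + 12) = (s - 3)*(s + 2)*(s - 4)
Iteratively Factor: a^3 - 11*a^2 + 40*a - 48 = (a - 4)*(a^2 - 7*a + 12) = (a - 4)^2*(a - 3)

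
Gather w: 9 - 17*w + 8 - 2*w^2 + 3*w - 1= -2*w^2 - 14*w + 16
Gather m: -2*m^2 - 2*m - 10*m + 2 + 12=-2*m^2 - 12*m + 14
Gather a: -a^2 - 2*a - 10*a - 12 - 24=-a^2 - 12*a - 36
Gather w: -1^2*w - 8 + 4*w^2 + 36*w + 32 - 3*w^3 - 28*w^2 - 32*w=-3*w^3 - 24*w^2 + 3*w + 24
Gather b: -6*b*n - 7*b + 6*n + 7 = b*(-6*n - 7) + 6*n + 7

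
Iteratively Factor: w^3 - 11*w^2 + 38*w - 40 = (w - 2)*(w^2 - 9*w + 20) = (w - 5)*(w - 2)*(w - 4)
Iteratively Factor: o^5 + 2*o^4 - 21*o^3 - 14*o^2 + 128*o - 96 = (o - 3)*(o^4 + 5*o^3 - 6*o^2 - 32*o + 32) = (o - 3)*(o - 1)*(o^3 + 6*o^2 - 32) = (o - 3)*(o - 1)*(o + 4)*(o^2 + 2*o - 8) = (o - 3)*(o - 2)*(o - 1)*(o + 4)*(o + 4)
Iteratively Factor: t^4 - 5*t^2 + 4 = (t + 1)*(t^3 - t^2 - 4*t + 4) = (t + 1)*(t + 2)*(t^2 - 3*t + 2) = (t - 1)*(t + 1)*(t + 2)*(t - 2)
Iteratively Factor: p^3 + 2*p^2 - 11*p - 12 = (p + 1)*(p^2 + p - 12) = (p + 1)*(p + 4)*(p - 3)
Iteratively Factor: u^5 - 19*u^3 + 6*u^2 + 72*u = (u)*(u^4 - 19*u^2 + 6*u + 72) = u*(u + 4)*(u^3 - 4*u^2 - 3*u + 18) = u*(u + 2)*(u + 4)*(u^2 - 6*u + 9) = u*(u - 3)*(u + 2)*(u + 4)*(u - 3)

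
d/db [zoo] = 0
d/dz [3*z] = 3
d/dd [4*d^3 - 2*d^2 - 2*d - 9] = 12*d^2 - 4*d - 2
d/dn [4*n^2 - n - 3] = 8*n - 1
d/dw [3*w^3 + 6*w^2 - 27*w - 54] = 9*w^2 + 12*w - 27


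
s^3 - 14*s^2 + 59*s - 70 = (s - 7)*(s - 5)*(s - 2)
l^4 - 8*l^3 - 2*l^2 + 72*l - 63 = (l - 7)*(l - 3)*(l - 1)*(l + 3)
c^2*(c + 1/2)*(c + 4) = c^4 + 9*c^3/2 + 2*c^2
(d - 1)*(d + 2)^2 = d^3 + 3*d^2 - 4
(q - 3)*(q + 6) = q^2 + 3*q - 18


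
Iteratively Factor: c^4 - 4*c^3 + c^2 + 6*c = (c + 1)*(c^3 - 5*c^2 + 6*c) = c*(c + 1)*(c^2 - 5*c + 6) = c*(c - 3)*(c + 1)*(c - 2)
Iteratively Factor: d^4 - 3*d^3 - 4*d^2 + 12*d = (d - 3)*(d^3 - 4*d) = (d - 3)*(d - 2)*(d^2 + 2*d) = (d - 3)*(d - 2)*(d + 2)*(d)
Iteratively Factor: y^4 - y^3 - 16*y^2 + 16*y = (y + 4)*(y^3 - 5*y^2 + 4*y) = (y - 4)*(y + 4)*(y^2 - y) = y*(y - 4)*(y + 4)*(y - 1)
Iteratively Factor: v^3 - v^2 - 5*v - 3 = (v + 1)*(v^2 - 2*v - 3) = (v - 3)*(v + 1)*(v + 1)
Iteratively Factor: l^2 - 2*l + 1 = (l - 1)*(l - 1)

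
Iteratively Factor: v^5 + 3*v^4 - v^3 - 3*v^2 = (v)*(v^4 + 3*v^3 - v^2 - 3*v) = v*(v + 3)*(v^3 - v) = v^2*(v + 3)*(v^2 - 1) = v^2*(v + 1)*(v + 3)*(v - 1)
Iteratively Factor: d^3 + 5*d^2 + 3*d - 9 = (d - 1)*(d^2 + 6*d + 9) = (d - 1)*(d + 3)*(d + 3)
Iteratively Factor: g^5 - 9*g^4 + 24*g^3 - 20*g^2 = (g - 2)*(g^4 - 7*g^3 + 10*g^2) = g*(g - 2)*(g^3 - 7*g^2 + 10*g) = g*(g - 5)*(g - 2)*(g^2 - 2*g) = g*(g - 5)*(g - 2)^2*(g)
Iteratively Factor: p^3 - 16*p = (p)*(p^2 - 16) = p*(p + 4)*(p - 4)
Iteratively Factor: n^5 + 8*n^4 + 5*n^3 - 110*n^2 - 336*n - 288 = (n + 2)*(n^4 + 6*n^3 - 7*n^2 - 96*n - 144) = (n + 2)*(n + 4)*(n^3 + 2*n^2 - 15*n - 36) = (n + 2)*(n + 3)*(n + 4)*(n^2 - n - 12) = (n + 2)*(n + 3)^2*(n + 4)*(n - 4)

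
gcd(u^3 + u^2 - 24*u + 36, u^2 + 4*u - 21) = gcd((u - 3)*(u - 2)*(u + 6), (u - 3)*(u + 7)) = u - 3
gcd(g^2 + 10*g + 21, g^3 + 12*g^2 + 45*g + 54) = g + 3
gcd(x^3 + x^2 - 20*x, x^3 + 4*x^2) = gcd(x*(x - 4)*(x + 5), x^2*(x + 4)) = x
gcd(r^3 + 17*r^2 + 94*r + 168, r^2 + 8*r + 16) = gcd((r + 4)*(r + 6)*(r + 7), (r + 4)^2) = r + 4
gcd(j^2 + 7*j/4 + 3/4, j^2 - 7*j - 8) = j + 1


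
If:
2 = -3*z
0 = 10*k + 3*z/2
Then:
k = 1/10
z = -2/3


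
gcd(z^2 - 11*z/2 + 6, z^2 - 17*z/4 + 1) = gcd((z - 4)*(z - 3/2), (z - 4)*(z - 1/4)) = z - 4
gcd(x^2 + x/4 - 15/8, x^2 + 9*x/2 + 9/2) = x + 3/2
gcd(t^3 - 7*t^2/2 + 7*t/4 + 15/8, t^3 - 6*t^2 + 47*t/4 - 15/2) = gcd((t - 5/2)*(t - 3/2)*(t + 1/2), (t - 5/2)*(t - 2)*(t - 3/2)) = t^2 - 4*t + 15/4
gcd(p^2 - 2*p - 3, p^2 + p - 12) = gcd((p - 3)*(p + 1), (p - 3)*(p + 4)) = p - 3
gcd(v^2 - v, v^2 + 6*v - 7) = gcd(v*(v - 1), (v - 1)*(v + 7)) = v - 1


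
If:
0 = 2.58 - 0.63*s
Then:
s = 4.10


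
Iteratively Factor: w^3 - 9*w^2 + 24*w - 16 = (w - 4)*(w^2 - 5*w + 4) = (w - 4)*(w - 1)*(w - 4)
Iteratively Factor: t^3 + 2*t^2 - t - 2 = (t + 2)*(t^2 - 1) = (t - 1)*(t + 2)*(t + 1)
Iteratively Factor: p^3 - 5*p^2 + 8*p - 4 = (p - 2)*(p^2 - 3*p + 2) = (p - 2)*(p - 1)*(p - 2)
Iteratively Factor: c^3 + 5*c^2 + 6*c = (c + 3)*(c^2 + 2*c) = (c + 2)*(c + 3)*(c)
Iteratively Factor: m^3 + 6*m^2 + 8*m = (m + 4)*(m^2 + 2*m) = (m + 2)*(m + 4)*(m)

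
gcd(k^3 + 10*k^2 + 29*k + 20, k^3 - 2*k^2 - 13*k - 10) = k + 1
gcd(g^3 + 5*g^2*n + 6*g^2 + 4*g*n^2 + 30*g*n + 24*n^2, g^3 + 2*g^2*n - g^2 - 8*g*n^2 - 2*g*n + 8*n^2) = g + 4*n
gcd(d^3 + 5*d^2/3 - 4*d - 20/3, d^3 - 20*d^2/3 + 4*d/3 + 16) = d - 2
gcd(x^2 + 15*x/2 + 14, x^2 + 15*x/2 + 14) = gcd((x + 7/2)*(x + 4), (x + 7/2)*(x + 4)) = x^2 + 15*x/2 + 14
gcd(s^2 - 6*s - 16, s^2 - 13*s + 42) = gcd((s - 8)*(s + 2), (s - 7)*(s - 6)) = 1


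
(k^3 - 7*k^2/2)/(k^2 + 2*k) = k*(2*k - 7)/(2*(k + 2))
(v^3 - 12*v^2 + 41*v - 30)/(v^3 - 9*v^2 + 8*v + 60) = (v - 1)/(v + 2)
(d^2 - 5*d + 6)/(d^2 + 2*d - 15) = (d - 2)/(d + 5)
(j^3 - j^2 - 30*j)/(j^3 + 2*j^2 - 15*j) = (j - 6)/(j - 3)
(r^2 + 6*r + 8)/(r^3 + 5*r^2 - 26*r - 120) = (r + 2)/(r^2 + r - 30)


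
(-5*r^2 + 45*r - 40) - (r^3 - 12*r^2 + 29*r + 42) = -r^3 + 7*r^2 + 16*r - 82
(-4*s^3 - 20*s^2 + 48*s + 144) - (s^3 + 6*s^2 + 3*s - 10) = -5*s^3 - 26*s^2 + 45*s + 154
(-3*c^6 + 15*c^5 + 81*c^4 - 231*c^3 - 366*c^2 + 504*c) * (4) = -12*c^6 + 60*c^5 + 324*c^4 - 924*c^3 - 1464*c^2 + 2016*c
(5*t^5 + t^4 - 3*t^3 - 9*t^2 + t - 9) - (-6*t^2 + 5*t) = 5*t^5 + t^4 - 3*t^3 - 3*t^2 - 4*t - 9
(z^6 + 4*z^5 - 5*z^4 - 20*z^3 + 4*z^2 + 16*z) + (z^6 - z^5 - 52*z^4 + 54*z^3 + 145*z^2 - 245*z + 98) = 2*z^6 + 3*z^5 - 57*z^4 + 34*z^3 + 149*z^2 - 229*z + 98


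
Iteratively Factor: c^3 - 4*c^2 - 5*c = (c + 1)*(c^2 - 5*c) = c*(c + 1)*(c - 5)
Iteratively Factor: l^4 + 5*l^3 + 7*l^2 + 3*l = (l + 1)*(l^3 + 4*l^2 + 3*l) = (l + 1)*(l + 3)*(l^2 + l) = l*(l + 1)*(l + 3)*(l + 1)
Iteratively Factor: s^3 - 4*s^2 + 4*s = (s)*(s^2 - 4*s + 4) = s*(s - 2)*(s - 2)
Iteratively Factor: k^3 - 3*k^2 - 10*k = (k)*(k^2 - 3*k - 10) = k*(k - 5)*(k + 2)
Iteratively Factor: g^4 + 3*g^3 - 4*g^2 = (g - 1)*(g^3 + 4*g^2) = g*(g - 1)*(g^2 + 4*g) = g*(g - 1)*(g + 4)*(g)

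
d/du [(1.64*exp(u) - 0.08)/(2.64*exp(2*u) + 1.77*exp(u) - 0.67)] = (-4.3296*exp(2*u) + 0.4224*exp(u) - 0.9572)*exp(u)/(6.9696*exp(4*u) + 9.3456*exp(3*u) - 0.4047*exp(2*u) - 2.3718*exp(u) + 0.4489)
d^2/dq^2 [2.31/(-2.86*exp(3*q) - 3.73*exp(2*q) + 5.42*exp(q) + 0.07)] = (-2.31*(8.58*exp(2*q) + 7.46*exp(q) - 5.42)*(17.16*exp(2*q) + 14.92*exp(q) - 10.84)*exp(q) + (59.4594*exp(2*q) + 34.4652*exp(q) - 12.5202)*(2.86*exp(3*q) + 3.73*exp(2*q) - 5.42*exp(q) - 0.07))*exp(q)/(2.86*exp(3*q) + 3.73*exp(2*q) - 5.42*exp(q) - 0.07)^3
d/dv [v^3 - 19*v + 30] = 3*v^2 - 19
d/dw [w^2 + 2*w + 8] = 2*w + 2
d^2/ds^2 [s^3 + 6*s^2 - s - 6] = 6*s + 12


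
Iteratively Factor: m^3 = (m)*(m^2) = m^2*(m)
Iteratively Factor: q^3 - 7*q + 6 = (q + 3)*(q^2 - 3*q + 2) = (q - 2)*(q + 3)*(q - 1)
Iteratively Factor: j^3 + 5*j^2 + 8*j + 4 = (j + 1)*(j^2 + 4*j + 4) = (j + 1)*(j + 2)*(j + 2)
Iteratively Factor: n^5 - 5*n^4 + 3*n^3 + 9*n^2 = (n - 3)*(n^4 - 2*n^3 - 3*n^2) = n*(n - 3)*(n^3 - 2*n^2 - 3*n) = n*(n - 3)*(n + 1)*(n^2 - 3*n) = n*(n - 3)^2*(n + 1)*(n)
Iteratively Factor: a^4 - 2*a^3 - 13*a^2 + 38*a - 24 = (a - 2)*(a^3 - 13*a + 12) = (a - 2)*(a - 1)*(a^2 + a - 12) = (a - 2)*(a - 1)*(a + 4)*(a - 3)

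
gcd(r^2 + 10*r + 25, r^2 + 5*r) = r + 5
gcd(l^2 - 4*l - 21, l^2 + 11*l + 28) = 1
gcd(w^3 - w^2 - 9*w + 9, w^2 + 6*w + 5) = 1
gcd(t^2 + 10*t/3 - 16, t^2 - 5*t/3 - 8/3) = t - 8/3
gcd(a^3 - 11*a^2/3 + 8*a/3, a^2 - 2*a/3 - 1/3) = a - 1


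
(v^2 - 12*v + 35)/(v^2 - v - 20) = (v - 7)/(v + 4)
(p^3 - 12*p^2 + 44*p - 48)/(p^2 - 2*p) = p - 10 + 24/p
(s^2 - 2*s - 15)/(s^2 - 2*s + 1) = (s^2 - 2*s - 15)/(s^2 - 2*s + 1)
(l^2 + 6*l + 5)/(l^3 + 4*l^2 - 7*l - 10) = 1/(l - 2)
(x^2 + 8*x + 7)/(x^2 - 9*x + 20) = (x^2 + 8*x + 7)/(x^2 - 9*x + 20)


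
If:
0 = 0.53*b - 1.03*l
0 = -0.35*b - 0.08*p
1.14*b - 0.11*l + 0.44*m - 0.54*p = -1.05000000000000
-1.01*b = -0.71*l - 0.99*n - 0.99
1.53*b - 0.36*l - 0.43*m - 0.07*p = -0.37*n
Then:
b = -0.12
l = -0.06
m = -1.41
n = -1.08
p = 0.55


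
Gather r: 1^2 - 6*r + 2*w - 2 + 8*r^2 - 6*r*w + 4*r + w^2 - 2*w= 8*r^2 + r*(-6*w - 2) + w^2 - 1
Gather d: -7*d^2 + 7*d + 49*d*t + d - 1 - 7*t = -7*d^2 + d*(49*t + 8) - 7*t - 1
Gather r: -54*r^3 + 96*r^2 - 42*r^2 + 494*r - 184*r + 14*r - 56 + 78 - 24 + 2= -54*r^3 + 54*r^2 + 324*r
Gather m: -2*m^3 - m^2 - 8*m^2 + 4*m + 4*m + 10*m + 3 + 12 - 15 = -2*m^3 - 9*m^2 + 18*m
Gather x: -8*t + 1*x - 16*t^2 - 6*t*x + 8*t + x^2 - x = -16*t^2 - 6*t*x + x^2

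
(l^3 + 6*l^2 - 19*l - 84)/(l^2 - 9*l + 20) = (l^2 + 10*l + 21)/(l - 5)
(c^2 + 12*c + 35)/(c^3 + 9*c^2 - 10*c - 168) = (c + 5)/(c^2 + 2*c - 24)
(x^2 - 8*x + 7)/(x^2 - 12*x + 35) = (x - 1)/(x - 5)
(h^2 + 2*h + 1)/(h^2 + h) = (h + 1)/h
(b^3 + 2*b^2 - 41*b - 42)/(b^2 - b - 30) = (b^2 + 8*b + 7)/(b + 5)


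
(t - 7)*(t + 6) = t^2 - t - 42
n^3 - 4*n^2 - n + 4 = (n - 4)*(n - 1)*(n + 1)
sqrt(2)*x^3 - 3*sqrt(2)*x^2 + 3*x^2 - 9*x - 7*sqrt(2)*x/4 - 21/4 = (x - 7/2)*(x + 3*sqrt(2)/2)*(sqrt(2)*x + sqrt(2)/2)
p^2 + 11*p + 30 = (p + 5)*(p + 6)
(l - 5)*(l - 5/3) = l^2 - 20*l/3 + 25/3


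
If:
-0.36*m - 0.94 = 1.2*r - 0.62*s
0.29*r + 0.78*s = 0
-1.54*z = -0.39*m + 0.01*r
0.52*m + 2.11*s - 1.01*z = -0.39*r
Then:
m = -0.70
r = -0.48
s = 0.18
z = -0.18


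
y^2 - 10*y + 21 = (y - 7)*(y - 3)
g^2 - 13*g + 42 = (g - 7)*(g - 6)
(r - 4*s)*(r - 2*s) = r^2 - 6*r*s + 8*s^2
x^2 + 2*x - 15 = (x - 3)*(x + 5)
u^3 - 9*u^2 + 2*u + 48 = (u - 8)*(u - 3)*(u + 2)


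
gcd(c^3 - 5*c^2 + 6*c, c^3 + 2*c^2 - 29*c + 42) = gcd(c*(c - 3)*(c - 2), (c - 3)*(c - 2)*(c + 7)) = c^2 - 5*c + 6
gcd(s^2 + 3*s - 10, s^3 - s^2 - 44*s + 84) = s - 2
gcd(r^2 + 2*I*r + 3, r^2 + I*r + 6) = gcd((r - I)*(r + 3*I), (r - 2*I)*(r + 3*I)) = r + 3*I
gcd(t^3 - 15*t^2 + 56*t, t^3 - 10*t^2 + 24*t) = t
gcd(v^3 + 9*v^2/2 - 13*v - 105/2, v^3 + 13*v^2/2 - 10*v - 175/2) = v^2 + 3*v/2 - 35/2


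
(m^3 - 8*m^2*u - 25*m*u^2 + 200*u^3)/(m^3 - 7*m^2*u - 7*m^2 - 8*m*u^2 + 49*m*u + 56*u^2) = (m^2 - 25*u^2)/(m^2 + m*u - 7*m - 7*u)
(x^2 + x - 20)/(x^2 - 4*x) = (x + 5)/x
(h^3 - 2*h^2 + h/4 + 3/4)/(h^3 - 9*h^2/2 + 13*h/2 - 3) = (h + 1/2)/(h - 2)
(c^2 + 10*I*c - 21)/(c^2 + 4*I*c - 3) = (c + 7*I)/(c + I)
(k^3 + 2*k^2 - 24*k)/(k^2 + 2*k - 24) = k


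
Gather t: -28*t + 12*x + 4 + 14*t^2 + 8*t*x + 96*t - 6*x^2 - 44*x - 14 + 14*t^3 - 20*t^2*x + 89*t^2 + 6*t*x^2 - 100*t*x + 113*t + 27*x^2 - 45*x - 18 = 14*t^3 + t^2*(103 - 20*x) + t*(6*x^2 - 92*x + 181) + 21*x^2 - 77*x - 28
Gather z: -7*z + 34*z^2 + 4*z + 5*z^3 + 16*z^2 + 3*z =5*z^3 + 50*z^2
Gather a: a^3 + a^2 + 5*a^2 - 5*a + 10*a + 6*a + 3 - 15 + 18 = a^3 + 6*a^2 + 11*a + 6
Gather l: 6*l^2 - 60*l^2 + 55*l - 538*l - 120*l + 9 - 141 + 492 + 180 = -54*l^2 - 603*l + 540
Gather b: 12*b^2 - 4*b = 12*b^2 - 4*b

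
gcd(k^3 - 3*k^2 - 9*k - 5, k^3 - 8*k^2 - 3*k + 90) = k - 5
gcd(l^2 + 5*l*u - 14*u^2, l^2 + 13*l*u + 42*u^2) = l + 7*u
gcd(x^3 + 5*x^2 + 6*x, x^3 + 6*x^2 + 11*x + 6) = x^2 + 5*x + 6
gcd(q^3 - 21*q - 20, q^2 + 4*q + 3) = q + 1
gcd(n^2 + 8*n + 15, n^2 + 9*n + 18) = n + 3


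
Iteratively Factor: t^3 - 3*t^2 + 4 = (t + 1)*(t^2 - 4*t + 4) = (t - 2)*(t + 1)*(t - 2)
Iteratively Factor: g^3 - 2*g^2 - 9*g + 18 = (g - 2)*(g^2 - 9) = (g - 2)*(g + 3)*(g - 3)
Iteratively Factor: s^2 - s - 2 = (s - 2)*(s + 1)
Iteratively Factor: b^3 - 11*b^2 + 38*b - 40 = (b - 2)*(b^2 - 9*b + 20) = (b - 5)*(b - 2)*(b - 4)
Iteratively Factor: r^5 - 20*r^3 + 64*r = (r - 2)*(r^4 + 2*r^3 - 16*r^2 - 32*r) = (r - 4)*(r - 2)*(r^3 + 6*r^2 + 8*r) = (r - 4)*(r - 2)*(r + 2)*(r^2 + 4*r) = r*(r - 4)*(r - 2)*(r + 2)*(r + 4)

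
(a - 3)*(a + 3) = a^2 - 9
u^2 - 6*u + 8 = (u - 4)*(u - 2)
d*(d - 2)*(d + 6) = d^3 + 4*d^2 - 12*d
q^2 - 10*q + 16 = (q - 8)*(q - 2)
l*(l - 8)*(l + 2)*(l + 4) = l^4 - 2*l^3 - 40*l^2 - 64*l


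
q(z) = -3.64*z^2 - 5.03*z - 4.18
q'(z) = -7.28*z - 5.03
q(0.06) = -4.49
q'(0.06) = -5.47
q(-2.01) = -8.78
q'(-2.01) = 9.60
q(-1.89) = -7.68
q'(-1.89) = 8.73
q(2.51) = -39.74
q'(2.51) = -23.30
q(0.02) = -4.28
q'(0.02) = -5.18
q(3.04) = -53.11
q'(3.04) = -27.16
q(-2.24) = -11.18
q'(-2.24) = 11.28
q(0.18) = -5.20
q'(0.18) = -6.34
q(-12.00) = -467.98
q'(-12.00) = 82.33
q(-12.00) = -467.98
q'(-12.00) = 82.33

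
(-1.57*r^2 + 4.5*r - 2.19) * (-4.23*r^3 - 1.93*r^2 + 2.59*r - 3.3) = 6.6411*r^5 - 16.0049*r^4 - 3.4876*r^3 + 21.0627*r^2 - 20.5221*r + 7.227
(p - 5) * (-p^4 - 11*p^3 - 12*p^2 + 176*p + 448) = -p^5 - 6*p^4 + 43*p^3 + 236*p^2 - 432*p - 2240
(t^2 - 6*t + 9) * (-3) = -3*t^2 + 18*t - 27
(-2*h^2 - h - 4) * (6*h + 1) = -12*h^3 - 8*h^2 - 25*h - 4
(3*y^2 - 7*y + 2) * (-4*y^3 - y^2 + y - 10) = -12*y^5 + 25*y^4 + 2*y^3 - 39*y^2 + 72*y - 20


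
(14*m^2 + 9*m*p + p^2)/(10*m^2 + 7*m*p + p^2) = (7*m + p)/(5*m + p)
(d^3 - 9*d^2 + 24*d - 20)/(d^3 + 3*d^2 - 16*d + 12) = (d^2 - 7*d + 10)/(d^2 + 5*d - 6)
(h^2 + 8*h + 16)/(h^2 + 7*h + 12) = (h + 4)/(h + 3)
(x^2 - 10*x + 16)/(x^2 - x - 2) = (x - 8)/(x + 1)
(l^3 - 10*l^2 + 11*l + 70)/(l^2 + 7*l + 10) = (l^2 - 12*l + 35)/(l + 5)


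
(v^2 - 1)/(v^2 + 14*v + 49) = (v^2 - 1)/(v^2 + 14*v + 49)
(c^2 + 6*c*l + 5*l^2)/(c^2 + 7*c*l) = (c^2 + 6*c*l + 5*l^2)/(c*(c + 7*l))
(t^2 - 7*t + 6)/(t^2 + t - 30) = (t^2 - 7*t + 6)/(t^2 + t - 30)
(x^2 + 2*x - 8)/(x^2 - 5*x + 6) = (x + 4)/(x - 3)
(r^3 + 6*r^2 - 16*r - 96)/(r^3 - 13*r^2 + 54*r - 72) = (r^2 + 10*r + 24)/(r^2 - 9*r + 18)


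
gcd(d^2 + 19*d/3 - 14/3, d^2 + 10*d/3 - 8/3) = d - 2/3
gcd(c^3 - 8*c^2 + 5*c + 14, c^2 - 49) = c - 7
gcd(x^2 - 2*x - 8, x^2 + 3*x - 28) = x - 4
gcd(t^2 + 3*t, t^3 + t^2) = t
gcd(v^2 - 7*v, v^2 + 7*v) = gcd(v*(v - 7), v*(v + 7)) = v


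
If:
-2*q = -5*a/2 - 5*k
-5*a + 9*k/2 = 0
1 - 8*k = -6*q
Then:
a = -18/275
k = -4/55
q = -29/110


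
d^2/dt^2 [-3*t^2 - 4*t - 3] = -6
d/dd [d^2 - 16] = 2*d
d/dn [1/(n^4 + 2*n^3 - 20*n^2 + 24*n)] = 2*(-2*n^3 - 3*n^2 + 20*n - 12)/(n^2*(n^3 + 2*n^2 - 20*n + 24)^2)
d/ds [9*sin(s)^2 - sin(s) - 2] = (18*sin(s) - 1)*cos(s)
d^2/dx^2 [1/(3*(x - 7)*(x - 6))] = 2*((x - 7)^2 + (x - 7)*(x - 6) + (x - 6)^2)/(3*(x - 7)^3*(x - 6)^3)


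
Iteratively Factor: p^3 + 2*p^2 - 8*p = (p - 2)*(p^2 + 4*p) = p*(p - 2)*(p + 4)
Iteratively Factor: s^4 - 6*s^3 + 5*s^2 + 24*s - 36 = (s - 2)*(s^3 - 4*s^2 - 3*s + 18) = (s - 2)*(s + 2)*(s^2 - 6*s + 9) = (s - 3)*(s - 2)*(s + 2)*(s - 3)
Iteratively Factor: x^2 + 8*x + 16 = (x + 4)*(x + 4)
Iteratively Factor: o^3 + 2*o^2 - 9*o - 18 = (o + 3)*(o^2 - o - 6) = (o - 3)*(o + 3)*(o + 2)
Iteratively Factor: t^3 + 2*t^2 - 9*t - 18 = (t - 3)*(t^2 + 5*t + 6) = (t - 3)*(t + 2)*(t + 3)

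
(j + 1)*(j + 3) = j^2 + 4*j + 3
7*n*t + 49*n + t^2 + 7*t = (7*n + t)*(t + 7)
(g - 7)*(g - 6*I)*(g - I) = g^3 - 7*g^2 - 7*I*g^2 - 6*g + 49*I*g + 42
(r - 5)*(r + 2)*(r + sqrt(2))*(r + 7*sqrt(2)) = r^4 - 3*r^3 + 8*sqrt(2)*r^3 - 24*sqrt(2)*r^2 + 4*r^2 - 80*sqrt(2)*r - 42*r - 140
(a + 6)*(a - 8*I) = a^2 + 6*a - 8*I*a - 48*I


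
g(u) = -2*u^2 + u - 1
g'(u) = 1 - 4*u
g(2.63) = -12.20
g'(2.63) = -9.52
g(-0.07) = -1.08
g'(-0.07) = 1.28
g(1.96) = -6.72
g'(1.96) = -6.84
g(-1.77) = -9.04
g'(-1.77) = 8.08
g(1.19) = -2.64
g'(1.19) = -3.76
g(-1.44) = -6.59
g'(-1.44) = 6.76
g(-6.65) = -96.10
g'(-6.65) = 27.60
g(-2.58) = -16.89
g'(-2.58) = 11.32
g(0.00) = -1.00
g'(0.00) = 1.00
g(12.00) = -277.00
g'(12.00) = -47.00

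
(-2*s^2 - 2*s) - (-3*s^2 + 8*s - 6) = s^2 - 10*s + 6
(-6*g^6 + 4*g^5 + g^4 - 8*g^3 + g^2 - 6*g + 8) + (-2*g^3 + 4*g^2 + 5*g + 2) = -6*g^6 + 4*g^5 + g^4 - 10*g^3 + 5*g^2 - g + 10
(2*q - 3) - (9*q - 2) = -7*q - 1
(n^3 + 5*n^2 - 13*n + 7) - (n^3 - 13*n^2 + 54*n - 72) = 18*n^2 - 67*n + 79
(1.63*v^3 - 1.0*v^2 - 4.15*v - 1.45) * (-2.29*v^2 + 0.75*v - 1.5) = -3.7327*v^5 + 3.5125*v^4 + 6.3085*v^3 + 1.708*v^2 + 5.1375*v + 2.175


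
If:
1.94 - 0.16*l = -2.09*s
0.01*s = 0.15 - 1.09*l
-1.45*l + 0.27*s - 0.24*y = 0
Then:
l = 0.15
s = -0.92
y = -1.91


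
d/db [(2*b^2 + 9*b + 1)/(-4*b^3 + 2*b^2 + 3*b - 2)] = (8*b^4 + 72*b^3 - 12*b - 21)/(16*b^6 - 16*b^5 - 20*b^4 + 28*b^3 + b^2 - 12*b + 4)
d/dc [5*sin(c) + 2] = 5*cos(c)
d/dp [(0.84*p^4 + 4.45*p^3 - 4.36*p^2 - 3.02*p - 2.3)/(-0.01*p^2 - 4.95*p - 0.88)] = (-0.0168*p^5 - 12.5185*p^4 - 47.0118*p^3 + 9.8038*p^2 + 7.6276*p - 8.7274)/(0.0001*p^4 + 0.099*p^3 + 24.5201*p^2 + 8.712*p + 0.7744)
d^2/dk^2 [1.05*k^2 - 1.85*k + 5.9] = 2.10000000000000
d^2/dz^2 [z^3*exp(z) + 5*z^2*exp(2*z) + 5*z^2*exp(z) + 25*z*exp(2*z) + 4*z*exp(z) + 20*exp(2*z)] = (z^3 + 20*z^2*exp(z) + 11*z^2 + 140*z*exp(z) + 30*z + 190*exp(z) + 18)*exp(z)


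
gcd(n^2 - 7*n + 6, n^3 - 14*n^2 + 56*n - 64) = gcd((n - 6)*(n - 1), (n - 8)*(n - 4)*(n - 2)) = 1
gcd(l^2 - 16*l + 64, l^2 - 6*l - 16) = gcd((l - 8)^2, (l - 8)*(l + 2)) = l - 8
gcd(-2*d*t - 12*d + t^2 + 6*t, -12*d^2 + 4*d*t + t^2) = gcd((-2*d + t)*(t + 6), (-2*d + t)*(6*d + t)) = -2*d + t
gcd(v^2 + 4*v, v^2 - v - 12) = 1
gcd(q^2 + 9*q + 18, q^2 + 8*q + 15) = q + 3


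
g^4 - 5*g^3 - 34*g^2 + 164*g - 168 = (g - 7)*(g - 2)^2*(g + 6)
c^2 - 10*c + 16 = (c - 8)*(c - 2)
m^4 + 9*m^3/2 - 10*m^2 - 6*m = m*(m - 2)*(m + 1/2)*(m + 6)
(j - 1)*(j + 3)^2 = j^3 + 5*j^2 + 3*j - 9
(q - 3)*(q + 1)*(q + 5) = q^3 + 3*q^2 - 13*q - 15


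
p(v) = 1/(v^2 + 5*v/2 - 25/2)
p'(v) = (-2*v - 5/2)/(v^2 + 5*v/2 - 25/2)^2 = 2*(-4*v - 5)/(2*v^2 + 5*v - 25)^2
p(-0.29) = -0.08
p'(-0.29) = -0.01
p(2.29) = -0.65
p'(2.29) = -3.02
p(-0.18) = -0.08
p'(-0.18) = -0.01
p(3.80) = 0.09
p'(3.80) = -0.08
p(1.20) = -0.12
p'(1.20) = -0.08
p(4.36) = 0.06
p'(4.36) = -0.04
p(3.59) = 0.11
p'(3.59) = -0.11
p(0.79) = -0.10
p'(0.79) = -0.04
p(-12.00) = 0.01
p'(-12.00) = 0.00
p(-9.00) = 0.02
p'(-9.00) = 0.01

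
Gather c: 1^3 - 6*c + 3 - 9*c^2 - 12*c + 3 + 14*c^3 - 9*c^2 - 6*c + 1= 14*c^3 - 18*c^2 - 24*c + 8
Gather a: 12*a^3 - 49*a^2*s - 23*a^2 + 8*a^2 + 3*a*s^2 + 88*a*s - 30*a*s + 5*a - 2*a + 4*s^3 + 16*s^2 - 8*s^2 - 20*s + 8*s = 12*a^3 + a^2*(-49*s - 15) + a*(3*s^2 + 58*s + 3) + 4*s^3 + 8*s^2 - 12*s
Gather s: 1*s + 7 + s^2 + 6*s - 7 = s^2 + 7*s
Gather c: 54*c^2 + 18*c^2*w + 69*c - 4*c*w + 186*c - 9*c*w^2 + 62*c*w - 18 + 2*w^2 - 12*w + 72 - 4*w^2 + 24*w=c^2*(18*w + 54) + c*(-9*w^2 + 58*w + 255) - 2*w^2 + 12*w + 54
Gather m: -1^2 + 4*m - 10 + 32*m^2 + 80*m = 32*m^2 + 84*m - 11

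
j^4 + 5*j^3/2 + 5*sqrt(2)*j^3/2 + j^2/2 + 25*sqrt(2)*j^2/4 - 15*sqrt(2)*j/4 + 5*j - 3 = (j - 1/2)*(j + 3)*(j + sqrt(2)/2)*(j + 2*sqrt(2))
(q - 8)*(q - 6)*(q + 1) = q^3 - 13*q^2 + 34*q + 48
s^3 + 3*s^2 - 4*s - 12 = (s - 2)*(s + 2)*(s + 3)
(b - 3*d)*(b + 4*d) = b^2 + b*d - 12*d^2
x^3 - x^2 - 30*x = x*(x - 6)*(x + 5)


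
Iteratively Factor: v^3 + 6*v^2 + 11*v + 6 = (v + 1)*(v^2 + 5*v + 6) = (v + 1)*(v + 3)*(v + 2)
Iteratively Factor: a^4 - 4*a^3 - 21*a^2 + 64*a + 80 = (a - 4)*(a^3 - 21*a - 20) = (a - 4)*(a + 4)*(a^2 - 4*a - 5) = (a - 4)*(a + 1)*(a + 4)*(a - 5)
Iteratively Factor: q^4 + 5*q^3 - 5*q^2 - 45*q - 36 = (q - 3)*(q^3 + 8*q^2 + 19*q + 12) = (q - 3)*(q + 4)*(q^2 + 4*q + 3) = (q - 3)*(q + 1)*(q + 4)*(q + 3)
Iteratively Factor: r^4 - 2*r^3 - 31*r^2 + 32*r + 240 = (r - 4)*(r^3 + 2*r^2 - 23*r - 60) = (r - 5)*(r - 4)*(r^2 + 7*r + 12) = (r - 5)*(r - 4)*(r + 4)*(r + 3)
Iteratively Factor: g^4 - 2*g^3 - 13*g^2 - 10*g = (g + 2)*(g^3 - 4*g^2 - 5*g) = (g + 1)*(g + 2)*(g^2 - 5*g) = (g - 5)*(g + 1)*(g + 2)*(g)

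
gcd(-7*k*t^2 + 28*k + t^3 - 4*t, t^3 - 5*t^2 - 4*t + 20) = t^2 - 4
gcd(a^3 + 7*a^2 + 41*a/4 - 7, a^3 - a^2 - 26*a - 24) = a + 4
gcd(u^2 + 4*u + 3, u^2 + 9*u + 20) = 1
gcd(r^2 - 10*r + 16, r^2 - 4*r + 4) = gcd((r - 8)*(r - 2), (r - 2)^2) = r - 2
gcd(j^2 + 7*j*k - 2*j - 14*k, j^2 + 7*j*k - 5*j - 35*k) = j + 7*k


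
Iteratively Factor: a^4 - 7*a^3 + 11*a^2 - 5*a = (a - 1)*(a^3 - 6*a^2 + 5*a) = (a - 5)*(a - 1)*(a^2 - a) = a*(a - 5)*(a - 1)*(a - 1)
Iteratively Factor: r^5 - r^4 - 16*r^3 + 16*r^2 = (r)*(r^4 - r^3 - 16*r^2 + 16*r) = r*(r + 4)*(r^3 - 5*r^2 + 4*r) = r*(r - 1)*(r + 4)*(r^2 - 4*r) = r*(r - 4)*(r - 1)*(r + 4)*(r)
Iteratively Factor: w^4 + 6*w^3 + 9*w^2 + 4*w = (w + 4)*(w^3 + 2*w^2 + w) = (w + 1)*(w + 4)*(w^2 + w) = (w + 1)^2*(w + 4)*(w)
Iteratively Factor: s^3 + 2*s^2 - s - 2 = (s + 1)*(s^2 + s - 2) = (s - 1)*(s + 1)*(s + 2)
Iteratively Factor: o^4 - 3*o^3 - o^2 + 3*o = (o + 1)*(o^3 - 4*o^2 + 3*o) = o*(o + 1)*(o^2 - 4*o + 3) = o*(o - 3)*(o + 1)*(o - 1)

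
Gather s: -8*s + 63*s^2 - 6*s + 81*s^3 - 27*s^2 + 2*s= 81*s^3 + 36*s^2 - 12*s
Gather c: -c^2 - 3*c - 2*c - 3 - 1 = -c^2 - 5*c - 4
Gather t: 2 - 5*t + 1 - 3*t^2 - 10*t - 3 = -3*t^2 - 15*t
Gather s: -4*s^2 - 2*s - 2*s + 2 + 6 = -4*s^2 - 4*s + 8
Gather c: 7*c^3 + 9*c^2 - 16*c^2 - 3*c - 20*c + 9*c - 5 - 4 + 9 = 7*c^3 - 7*c^2 - 14*c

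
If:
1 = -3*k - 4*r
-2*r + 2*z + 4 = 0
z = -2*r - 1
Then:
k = -7/9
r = 1/3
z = -5/3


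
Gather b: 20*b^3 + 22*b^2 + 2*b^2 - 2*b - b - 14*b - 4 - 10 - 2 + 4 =20*b^3 + 24*b^2 - 17*b - 12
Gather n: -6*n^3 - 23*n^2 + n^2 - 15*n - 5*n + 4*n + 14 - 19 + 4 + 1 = -6*n^3 - 22*n^2 - 16*n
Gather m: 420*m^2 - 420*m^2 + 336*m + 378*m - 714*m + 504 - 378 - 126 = 0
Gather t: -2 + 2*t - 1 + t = 3*t - 3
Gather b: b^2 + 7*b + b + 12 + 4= b^2 + 8*b + 16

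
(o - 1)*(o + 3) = o^2 + 2*o - 3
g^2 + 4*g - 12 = (g - 2)*(g + 6)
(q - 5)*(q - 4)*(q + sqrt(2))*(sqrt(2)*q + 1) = sqrt(2)*q^4 - 9*sqrt(2)*q^3 + 3*q^3 - 27*q^2 + 21*sqrt(2)*q^2 - 9*sqrt(2)*q + 60*q + 20*sqrt(2)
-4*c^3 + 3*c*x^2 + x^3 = (-c + x)*(2*c + x)^2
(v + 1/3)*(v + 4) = v^2 + 13*v/3 + 4/3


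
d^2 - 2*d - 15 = (d - 5)*(d + 3)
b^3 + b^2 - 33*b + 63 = (b - 3)^2*(b + 7)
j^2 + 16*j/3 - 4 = (j - 2/3)*(j + 6)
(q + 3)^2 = q^2 + 6*q + 9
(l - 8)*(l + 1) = l^2 - 7*l - 8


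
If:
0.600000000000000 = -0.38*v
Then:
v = -1.58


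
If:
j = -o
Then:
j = -o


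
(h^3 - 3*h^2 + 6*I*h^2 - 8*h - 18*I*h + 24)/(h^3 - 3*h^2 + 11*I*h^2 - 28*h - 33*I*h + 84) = (h + 2*I)/(h + 7*I)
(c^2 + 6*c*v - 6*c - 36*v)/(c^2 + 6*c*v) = (c - 6)/c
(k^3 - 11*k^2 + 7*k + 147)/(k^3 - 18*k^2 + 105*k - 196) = (k + 3)/(k - 4)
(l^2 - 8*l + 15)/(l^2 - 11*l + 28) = (l^2 - 8*l + 15)/(l^2 - 11*l + 28)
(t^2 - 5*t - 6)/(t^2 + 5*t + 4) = (t - 6)/(t + 4)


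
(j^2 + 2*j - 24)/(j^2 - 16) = (j + 6)/(j + 4)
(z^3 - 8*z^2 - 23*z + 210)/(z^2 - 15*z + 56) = (z^2 - z - 30)/(z - 8)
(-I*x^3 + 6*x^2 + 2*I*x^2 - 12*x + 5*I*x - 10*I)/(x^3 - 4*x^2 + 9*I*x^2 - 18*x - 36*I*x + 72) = (-I*x^3 + x^2*(6 + 2*I) + x*(-12 + 5*I) - 10*I)/(x^3 + x^2*(-4 + 9*I) + x*(-18 - 36*I) + 72)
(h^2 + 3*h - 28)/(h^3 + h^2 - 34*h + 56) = 1/(h - 2)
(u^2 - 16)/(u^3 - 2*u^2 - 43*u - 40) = (16 - u^2)/(-u^3 + 2*u^2 + 43*u + 40)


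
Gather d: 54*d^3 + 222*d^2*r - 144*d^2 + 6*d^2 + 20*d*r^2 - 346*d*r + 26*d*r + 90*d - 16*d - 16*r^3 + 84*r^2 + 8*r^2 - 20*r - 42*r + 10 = 54*d^3 + d^2*(222*r - 138) + d*(20*r^2 - 320*r + 74) - 16*r^3 + 92*r^2 - 62*r + 10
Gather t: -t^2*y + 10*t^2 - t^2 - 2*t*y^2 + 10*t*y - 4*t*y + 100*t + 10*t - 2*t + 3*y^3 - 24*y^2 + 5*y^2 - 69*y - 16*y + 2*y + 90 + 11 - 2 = t^2*(9 - y) + t*(-2*y^2 + 6*y + 108) + 3*y^3 - 19*y^2 - 83*y + 99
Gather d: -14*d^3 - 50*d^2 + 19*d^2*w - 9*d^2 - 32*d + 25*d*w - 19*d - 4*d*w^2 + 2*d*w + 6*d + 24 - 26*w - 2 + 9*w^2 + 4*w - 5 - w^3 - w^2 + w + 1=-14*d^3 + d^2*(19*w - 59) + d*(-4*w^2 + 27*w - 45) - w^3 + 8*w^2 - 21*w + 18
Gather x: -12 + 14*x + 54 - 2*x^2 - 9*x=-2*x^2 + 5*x + 42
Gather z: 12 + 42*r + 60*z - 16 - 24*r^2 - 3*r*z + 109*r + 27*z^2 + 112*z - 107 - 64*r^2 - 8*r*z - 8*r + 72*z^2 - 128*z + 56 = -88*r^2 + 143*r + 99*z^2 + z*(44 - 11*r) - 55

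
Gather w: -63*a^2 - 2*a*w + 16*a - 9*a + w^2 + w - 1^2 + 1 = -63*a^2 + 7*a + w^2 + w*(1 - 2*a)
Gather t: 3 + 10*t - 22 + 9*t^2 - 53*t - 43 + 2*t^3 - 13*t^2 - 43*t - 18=2*t^3 - 4*t^2 - 86*t - 80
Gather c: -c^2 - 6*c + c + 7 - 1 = -c^2 - 5*c + 6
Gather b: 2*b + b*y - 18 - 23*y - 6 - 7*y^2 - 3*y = b*(y + 2) - 7*y^2 - 26*y - 24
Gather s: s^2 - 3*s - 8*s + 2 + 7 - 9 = s^2 - 11*s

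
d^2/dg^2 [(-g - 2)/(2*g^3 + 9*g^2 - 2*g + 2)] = 2*(-4*(g + 2)*(3*g^2 + 9*g - 1)^2 + (6*g^2 + 18*g + 3*(g + 2)*(2*g + 3) - 2)*(2*g^3 + 9*g^2 - 2*g + 2))/(2*g^3 + 9*g^2 - 2*g + 2)^3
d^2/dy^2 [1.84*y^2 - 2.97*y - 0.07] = 3.68000000000000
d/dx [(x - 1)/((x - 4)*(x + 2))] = (-x^2 + 2*x - 10)/(x^4 - 4*x^3 - 12*x^2 + 32*x + 64)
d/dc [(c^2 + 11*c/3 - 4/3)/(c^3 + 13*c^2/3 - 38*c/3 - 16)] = (-9*c^4 - 66*c^3 - 221*c^2 - 184*c - 680)/(9*c^6 + 78*c^5 - 59*c^4 - 1276*c^3 + 196*c^2 + 3648*c + 2304)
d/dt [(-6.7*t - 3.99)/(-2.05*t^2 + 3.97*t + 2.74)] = (13.735*t^2 - 26.599*t - (4.1*t - 3.97)*(6.7*t + 3.99) - 18.358)/(-2.05*t^2 + 3.97*t + 2.74)^2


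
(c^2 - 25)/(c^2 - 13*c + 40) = (c + 5)/(c - 8)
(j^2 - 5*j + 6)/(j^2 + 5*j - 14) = (j - 3)/(j + 7)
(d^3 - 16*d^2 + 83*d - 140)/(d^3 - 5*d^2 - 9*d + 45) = (d^2 - 11*d + 28)/(d^2 - 9)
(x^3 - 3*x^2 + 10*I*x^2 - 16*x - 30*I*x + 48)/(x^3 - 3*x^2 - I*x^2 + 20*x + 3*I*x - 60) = (x^2 + 10*I*x - 16)/(x^2 - I*x + 20)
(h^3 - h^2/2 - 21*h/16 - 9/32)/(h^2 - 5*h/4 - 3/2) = (8*h^2 - 10*h - 3)/(8*(h - 2))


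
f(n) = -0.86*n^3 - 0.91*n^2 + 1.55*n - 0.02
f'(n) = -2.58*n^2 - 1.82*n + 1.55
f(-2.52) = 4.06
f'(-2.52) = -10.25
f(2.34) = -12.39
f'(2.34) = -16.84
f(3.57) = -45.21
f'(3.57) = -37.83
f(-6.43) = 181.02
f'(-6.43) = -93.42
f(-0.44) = -0.80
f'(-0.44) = 1.85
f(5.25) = -141.41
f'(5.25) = -79.12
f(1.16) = -0.79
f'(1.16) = -4.03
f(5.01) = -123.24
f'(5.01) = -72.33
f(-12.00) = 1336.42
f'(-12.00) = -348.13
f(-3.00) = 10.36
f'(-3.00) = -16.21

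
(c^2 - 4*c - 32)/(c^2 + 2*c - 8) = (c - 8)/(c - 2)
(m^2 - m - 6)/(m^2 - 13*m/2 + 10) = 2*(m^2 - m - 6)/(2*m^2 - 13*m + 20)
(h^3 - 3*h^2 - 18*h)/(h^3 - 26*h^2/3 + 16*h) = 3*(h + 3)/(3*h - 8)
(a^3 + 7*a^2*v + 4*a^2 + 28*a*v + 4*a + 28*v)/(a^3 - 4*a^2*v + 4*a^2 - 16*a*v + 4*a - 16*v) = (-a - 7*v)/(-a + 4*v)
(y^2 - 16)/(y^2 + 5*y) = (y^2 - 16)/(y*(y + 5))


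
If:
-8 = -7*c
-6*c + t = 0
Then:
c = 8/7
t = 48/7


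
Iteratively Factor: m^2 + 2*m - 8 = (m + 4)*(m - 2)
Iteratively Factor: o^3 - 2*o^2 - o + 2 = (o + 1)*(o^2 - 3*o + 2) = (o - 2)*(o + 1)*(o - 1)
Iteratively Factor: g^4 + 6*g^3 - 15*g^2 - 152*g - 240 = (g + 4)*(g^3 + 2*g^2 - 23*g - 60) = (g + 4)^2*(g^2 - 2*g - 15) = (g + 3)*(g + 4)^2*(g - 5)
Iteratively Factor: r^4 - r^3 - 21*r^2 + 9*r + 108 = (r + 3)*(r^3 - 4*r^2 - 9*r + 36) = (r + 3)^2*(r^2 - 7*r + 12) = (r - 4)*(r + 3)^2*(r - 3)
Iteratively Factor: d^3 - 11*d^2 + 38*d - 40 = (d - 5)*(d^2 - 6*d + 8) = (d - 5)*(d - 2)*(d - 4)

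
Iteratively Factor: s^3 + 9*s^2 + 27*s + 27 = (s + 3)*(s^2 + 6*s + 9) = (s + 3)^2*(s + 3)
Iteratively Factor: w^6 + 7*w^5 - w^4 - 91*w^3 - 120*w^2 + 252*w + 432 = (w - 3)*(w^5 + 10*w^4 + 29*w^3 - 4*w^2 - 132*w - 144) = (w - 3)*(w + 3)*(w^4 + 7*w^3 + 8*w^2 - 28*w - 48) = (w - 3)*(w - 2)*(w + 3)*(w^3 + 9*w^2 + 26*w + 24) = (w - 3)*(w - 2)*(w + 3)^2*(w^2 + 6*w + 8) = (w - 3)*(w - 2)*(w + 2)*(w + 3)^2*(w + 4)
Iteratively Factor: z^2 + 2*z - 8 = (z + 4)*(z - 2)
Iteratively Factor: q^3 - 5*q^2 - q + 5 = (q - 5)*(q^2 - 1) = (q - 5)*(q - 1)*(q + 1)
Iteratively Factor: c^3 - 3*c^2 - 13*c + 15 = (c + 3)*(c^2 - 6*c + 5) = (c - 5)*(c + 3)*(c - 1)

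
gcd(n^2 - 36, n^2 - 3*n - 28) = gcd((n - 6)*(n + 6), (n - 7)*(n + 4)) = 1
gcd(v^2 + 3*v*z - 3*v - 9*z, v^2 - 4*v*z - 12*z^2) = 1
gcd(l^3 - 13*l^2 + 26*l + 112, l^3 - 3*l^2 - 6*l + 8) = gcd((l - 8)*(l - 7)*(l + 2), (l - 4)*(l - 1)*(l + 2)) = l + 2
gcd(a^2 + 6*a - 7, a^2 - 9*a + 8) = a - 1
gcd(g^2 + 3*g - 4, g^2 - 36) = 1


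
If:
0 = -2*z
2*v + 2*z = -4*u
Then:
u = -v/2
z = 0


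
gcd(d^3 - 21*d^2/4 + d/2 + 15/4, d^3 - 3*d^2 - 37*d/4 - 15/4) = d - 5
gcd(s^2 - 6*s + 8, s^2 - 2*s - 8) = s - 4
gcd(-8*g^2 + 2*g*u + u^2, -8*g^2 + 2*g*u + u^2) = -8*g^2 + 2*g*u + u^2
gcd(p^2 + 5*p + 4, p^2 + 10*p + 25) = 1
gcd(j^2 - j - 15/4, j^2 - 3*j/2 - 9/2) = j + 3/2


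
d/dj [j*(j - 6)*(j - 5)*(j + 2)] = 4*j^3 - 27*j^2 + 16*j + 60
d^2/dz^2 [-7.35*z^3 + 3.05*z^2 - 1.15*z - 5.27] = 6.1 - 44.1*z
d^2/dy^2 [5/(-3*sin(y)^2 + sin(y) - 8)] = 5*(36*sin(y)^4 - 9*sin(y)^3 - 149*sin(y)^2 + 26*sin(y) + 46)/(3*sin(y)^2 - sin(y) + 8)^3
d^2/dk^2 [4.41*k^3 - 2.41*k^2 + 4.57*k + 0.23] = 26.46*k - 4.82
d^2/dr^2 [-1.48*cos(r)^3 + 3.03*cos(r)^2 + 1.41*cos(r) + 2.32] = -0.300000000000001*cos(r) - 6.06*cos(2*r) + 3.33*cos(3*r)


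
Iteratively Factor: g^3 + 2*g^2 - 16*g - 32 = (g - 4)*(g^2 + 6*g + 8) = (g - 4)*(g + 2)*(g + 4)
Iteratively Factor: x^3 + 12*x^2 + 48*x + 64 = (x + 4)*(x^2 + 8*x + 16) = (x + 4)^2*(x + 4)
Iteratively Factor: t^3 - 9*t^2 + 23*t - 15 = (t - 3)*(t^2 - 6*t + 5) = (t - 3)*(t - 1)*(t - 5)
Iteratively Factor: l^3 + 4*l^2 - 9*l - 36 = (l - 3)*(l^2 + 7*l + 12) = (l - 3)*(l + 3)*(l + 4)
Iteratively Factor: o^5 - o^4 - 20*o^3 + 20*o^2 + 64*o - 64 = (o + 2)*(o^4 - 3*o^3 - 14*o^2 + 48*o - 32) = (o - 4)*(o + 2)*(o^3 + o^2 - 10*o + 8) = (o - 4)*(o - 2)*(o + 2)*(o^2 + 3*o - 4) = (o - 4)*(o - 2)*(o + 2)*(o + 4)*(o - 1)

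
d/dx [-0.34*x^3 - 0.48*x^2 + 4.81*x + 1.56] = -1.02*x^2 - 0.96*x + 4.81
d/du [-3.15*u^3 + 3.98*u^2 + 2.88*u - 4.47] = -9.45*u^2 + 7.96*u + 2.88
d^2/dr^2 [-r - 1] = 0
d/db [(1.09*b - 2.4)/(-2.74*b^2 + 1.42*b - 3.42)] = (2.9866*b^2 - 13.152*b - 0.3198)/(7.5076*b^4 - 7.7816*b^3 + 20.758*b^2 - 9.7128*b + 11.6964)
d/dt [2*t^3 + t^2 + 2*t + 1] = 6*t^2 + 2*t + 2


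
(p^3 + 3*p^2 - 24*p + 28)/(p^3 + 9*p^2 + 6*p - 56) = (p - 2)/(p + 4)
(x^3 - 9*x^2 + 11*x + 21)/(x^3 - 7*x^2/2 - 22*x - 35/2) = 2*(x - 3)/(2*x + 5)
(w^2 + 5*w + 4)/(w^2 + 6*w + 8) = (w + 1)/(w + 2)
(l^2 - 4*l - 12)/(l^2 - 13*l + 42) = (l + 2)/(l - 7)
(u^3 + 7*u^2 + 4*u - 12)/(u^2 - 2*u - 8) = (u^2 + 5*u - 6)/(u - 4)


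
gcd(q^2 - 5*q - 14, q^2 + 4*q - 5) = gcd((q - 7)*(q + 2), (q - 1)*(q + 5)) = 1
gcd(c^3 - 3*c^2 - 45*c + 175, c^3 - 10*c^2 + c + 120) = c - 5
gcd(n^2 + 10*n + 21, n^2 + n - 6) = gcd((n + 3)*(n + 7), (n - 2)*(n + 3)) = n + 3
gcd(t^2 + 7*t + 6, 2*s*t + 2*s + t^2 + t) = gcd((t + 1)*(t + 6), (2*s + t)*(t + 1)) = t + 1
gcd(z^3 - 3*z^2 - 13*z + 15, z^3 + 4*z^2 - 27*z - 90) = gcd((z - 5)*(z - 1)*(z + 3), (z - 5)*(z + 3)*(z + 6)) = z^2 - 2*z - 15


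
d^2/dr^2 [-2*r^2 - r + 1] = -4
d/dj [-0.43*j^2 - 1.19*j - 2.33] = -0.86*j - 1.19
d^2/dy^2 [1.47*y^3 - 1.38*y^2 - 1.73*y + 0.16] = 8.82*y - 2.76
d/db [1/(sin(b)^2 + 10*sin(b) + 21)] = -2*(sin(b) + 5)*cos(b)/(sin(b)^2 + 10*sin(b) + 21)^2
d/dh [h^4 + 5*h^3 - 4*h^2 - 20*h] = 4*h^3 + 15*h^2 - 8*h - 20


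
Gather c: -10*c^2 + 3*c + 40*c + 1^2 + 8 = -10*c^2 + 43*c + 9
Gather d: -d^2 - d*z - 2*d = -d^2 + d*(-z - 2)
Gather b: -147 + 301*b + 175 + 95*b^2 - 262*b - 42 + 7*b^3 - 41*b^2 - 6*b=7*b^3 + 54*b^2 + 33*b - 14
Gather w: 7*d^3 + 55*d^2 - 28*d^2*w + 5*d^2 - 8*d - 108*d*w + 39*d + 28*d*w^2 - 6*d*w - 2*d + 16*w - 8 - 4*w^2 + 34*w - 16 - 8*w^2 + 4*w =7*d^3 + 60*d^2 + 29*d + w^2*(28*d - 12) + w*(-28*d^2 - 114*d + 54) - 24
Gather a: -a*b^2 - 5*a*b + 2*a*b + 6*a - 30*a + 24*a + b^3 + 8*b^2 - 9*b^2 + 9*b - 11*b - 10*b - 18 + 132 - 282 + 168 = a*(-b^2 - 3*b) + b^3 - b^2 - 12*b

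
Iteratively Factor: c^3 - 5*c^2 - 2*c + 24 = (c + 2)*(c^2 - 7*c + 12) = (c - 3)*(c + 2)*(c - 4)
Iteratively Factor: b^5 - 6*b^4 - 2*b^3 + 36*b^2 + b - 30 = (b - 5)*(b^4 - b^3 - 7*b^2 + b + 6) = (b - 5)*(b + 2)*(b^3 - 3*b^2 - b + 3) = (b - 5)*(b - 1)*(b + 2)*(b^2 - 2*b - 3) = (b - 5)*(b - 1)*(b + 1)*(b + 2)*(b - 3)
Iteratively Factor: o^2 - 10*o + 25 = (o - 5)*(o - 5)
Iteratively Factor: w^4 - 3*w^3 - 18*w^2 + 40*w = (w + 4)*(w^3 - 7*w^2 + 10*w) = w*(w + 4)*(w^2 - 7*w + 10) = w*(w - 5)*(w + 4)*(w - 2)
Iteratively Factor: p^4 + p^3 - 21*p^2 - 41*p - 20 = (p + 4)*(p^3 - 3*p^2 - 9*p - 5) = (p + 1)*(p + 4)*(p^2 - 4*p - 5) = (p - 5)*(p + 1)*(p + 4)*(p + 1)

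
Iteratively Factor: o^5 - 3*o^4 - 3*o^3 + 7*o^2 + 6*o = (o + 1)*(o^4 - 4*o^3 + o^2 + 6*o) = (o + 1)^2*(o^3 - 5*o^2 + 6*o) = (o - 2)*(o + 1)^2*(o^2 - 3*o) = (o - 3)*(o - 2)*(o + 1)^2*(o)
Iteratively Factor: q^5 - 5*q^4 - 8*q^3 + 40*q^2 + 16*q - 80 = (q - 5)*(q^4 - 8*q^2 + 16) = (q - 5)*(q + 2)*(q^3 - 2*q^2 - 4*q + 8) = (q - 5)*(q + 2)^2*(q^2 - 4*q + 4) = (q - 5)*(q - 2)*(q + 2)^2*(q - 2)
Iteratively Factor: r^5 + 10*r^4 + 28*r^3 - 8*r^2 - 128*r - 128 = (r + 4)*(r^4 + 6*r^3 + 4*r^2 - 24*r - 32) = (r + 2)*(r + 4)*(r^3 + 4*r^2 - 4*r - 16) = (r + 2)*(r + 4)^2*(r^2 - 4) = (r + 2)^2*(r + 4)^2*(r - 2)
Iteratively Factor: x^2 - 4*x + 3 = (x - 1)*(x - 3)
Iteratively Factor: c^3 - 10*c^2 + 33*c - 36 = (c - 3)*(c^2 - 7*c + 12) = (c - 4)*(c - 3)*(c - 3)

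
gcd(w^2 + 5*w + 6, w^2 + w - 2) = w + 2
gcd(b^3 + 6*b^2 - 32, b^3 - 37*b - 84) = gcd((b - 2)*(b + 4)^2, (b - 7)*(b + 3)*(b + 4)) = b + 4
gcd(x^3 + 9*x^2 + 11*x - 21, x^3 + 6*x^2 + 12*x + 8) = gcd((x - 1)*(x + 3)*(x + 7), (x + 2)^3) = 1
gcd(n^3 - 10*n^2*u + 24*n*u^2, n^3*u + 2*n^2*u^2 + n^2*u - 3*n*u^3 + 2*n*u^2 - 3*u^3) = 1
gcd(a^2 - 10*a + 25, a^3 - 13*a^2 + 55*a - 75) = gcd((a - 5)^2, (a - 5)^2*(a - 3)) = a^2 - 10*a + 25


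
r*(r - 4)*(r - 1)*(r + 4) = r^4 - r^3 - 16*r^2 + 16*r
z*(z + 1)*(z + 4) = z^3 + 5*z^2 + 4*z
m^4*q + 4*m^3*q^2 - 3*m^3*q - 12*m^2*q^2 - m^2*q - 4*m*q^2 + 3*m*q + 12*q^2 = (m - 3)*(m - 1)*(m + 4*q)*(m*q + q)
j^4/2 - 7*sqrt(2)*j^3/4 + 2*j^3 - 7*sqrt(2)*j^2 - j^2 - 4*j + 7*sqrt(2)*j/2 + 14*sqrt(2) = (j/2 + sqrt(2)/2)*(j + 4)*(j - 7*sqrt(2)/2)*(j - sqrt(2))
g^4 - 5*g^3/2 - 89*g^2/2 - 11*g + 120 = (g - 8)*(g - 3/2)*(g + 2)*(g + 5)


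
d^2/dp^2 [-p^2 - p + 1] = -2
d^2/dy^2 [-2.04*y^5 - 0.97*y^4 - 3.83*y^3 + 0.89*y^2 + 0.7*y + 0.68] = -40.8*y^3 - 11.64*y^2 - 22.98*y + 1.78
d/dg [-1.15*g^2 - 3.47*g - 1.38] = -2.3*g - 3.47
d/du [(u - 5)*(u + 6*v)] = 2*u + 6*v - 5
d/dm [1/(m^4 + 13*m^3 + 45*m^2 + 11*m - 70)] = (-4*m^3 - 39*m^2 - 90*m - 11)/(m^4 + 13*m^3 + 45*m^2 + 11*m - 70)^2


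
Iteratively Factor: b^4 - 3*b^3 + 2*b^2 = (b - 1)*(b^3 - 2*b^2) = (b - 2)*(b - 1)*(b^2) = b*(b - 2)*(b - 1)*(b)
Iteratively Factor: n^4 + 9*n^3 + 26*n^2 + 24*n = (n)*(n^3 + 9*n^2 + 26*n + 24) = n*(n + 4)*(n^2 + 5*n + 6) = n*(n + 3)*(n + 4)*(n + 2)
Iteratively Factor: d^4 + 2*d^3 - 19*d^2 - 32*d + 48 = (d - 4)*(d^3 + 6*d^2 + 5*d - 12) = (d - 4)*(d - 1)*(d^2 + 7*d + 12) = (d - 4)*(d - 1)*(d + 4)*(d + 3)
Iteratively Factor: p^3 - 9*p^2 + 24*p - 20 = (p - 5)*(p^2 - 4*p + 4) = (p - 5)*(p - 2)*(p - 2)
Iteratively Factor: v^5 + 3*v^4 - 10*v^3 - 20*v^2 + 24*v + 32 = (v - 2)*(v^4 + 5*v^3 - 20*v - 16) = (v - 2)*(v + 1)*(v^3 + 4*v^2 - 4*v - 16) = (v - 2)*(v + 1)*(v + 2)*(v^2 + 2*v - 8) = (v - 2)^2*(v + 1)*(v + 2)*(v + 4)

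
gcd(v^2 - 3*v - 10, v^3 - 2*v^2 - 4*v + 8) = v + 2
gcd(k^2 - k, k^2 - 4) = 1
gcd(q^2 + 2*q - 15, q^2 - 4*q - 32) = 1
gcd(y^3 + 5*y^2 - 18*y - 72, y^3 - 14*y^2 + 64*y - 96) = y - 4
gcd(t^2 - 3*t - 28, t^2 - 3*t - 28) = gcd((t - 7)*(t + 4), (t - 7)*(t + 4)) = t^2 - 3*t - 28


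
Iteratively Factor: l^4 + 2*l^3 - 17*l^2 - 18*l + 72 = (l - 2)*(l^3 + 4*l^2 - 9*l - 36) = (l - 2)*(l + 3)*(l^2 + l - 12) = (l - 3)*(l - 2)*(l + 3)*(l + 4)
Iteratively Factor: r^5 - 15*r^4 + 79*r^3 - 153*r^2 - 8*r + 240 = (r - 4)*(r^4 - 11*r^3 + 35*r^2 - 13*r - 60) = (r - 5)*(r - 4)*(r^3 - 6*r^2 + 5*r + 12) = (r - 5)*(r - 4)*(r + 1)*(r^2 - 7*r + 12) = (r - 5)*(r - 4)*(r - 3)*(r + 1)*(r - 4)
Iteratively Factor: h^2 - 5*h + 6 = (h - 3)*(h - 2)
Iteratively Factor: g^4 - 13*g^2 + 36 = (g - 2)*(g^3 + 2*g^2 - 9*g - 18) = (g - 2)*(g + 3)*(g^2 - g - 6) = (g - 2)*(g + 2)*(g + 3)*(g - 3)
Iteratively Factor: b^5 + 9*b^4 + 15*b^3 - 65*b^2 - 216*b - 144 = (b + 4)*(b^4 + 5*b^3 - 5*b^2 - 45*b - 36) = (b - 3)*(b + 4)*(b^3 + 8*b^2 + 19*b + 12) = (b - 3)*(b + 4)^2*(b^2 + 4*b + 3) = (b - 3)*(b + 3)*(b + 4)^2*(b + 1)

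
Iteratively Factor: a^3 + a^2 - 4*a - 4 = (a + 1)*(a^2 - 4) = (a + 1)*(a + 2)*(a - 2)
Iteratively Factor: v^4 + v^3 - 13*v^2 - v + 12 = (v + 4)*(v^3 - 3*v^2 - v + 3) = (v - 3)*(v + 4)*(v^2 - 1) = (v - 3)*(v - 1)*(v + 4)*(v + 1)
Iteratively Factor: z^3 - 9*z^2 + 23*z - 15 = (z - 3)*(z^2 - 6*z + 5) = (z - 5)*(z - 3)*(z - 1)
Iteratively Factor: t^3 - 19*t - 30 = (t + 3)*(t^2 - 3*t - 10) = (t - 5)*(t + 3)*(t + 2)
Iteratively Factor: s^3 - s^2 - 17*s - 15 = (s - 5)*(s^2 + 4*s + 3) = (s - 5)*(s + 3)*(s + 1)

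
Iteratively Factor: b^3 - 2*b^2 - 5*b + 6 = (b + 2)*(b^2 - 4*b + 3) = (b - 1)*(b + 2)*(b - 3)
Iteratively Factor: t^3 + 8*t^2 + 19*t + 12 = (t + 4)*(t^2 + 4*t + 3) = (t + 1)*(t + 4)*(t + 3)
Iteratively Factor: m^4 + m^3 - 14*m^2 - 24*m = (m)*(m^3 + m^2 - 14*m - 24) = m*(m - 4)*(m^2 + 5*m + 6) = m*(m - 4)*(m + 3)*(m + 2)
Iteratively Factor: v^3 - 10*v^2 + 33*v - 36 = (v - 3)*(v^2 - 7*v + 12) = (v - 3)^2*(v - 4)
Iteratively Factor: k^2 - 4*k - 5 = (k - 5)*(k + 1)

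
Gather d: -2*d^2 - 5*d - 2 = -2*d^2 - 5*d - 2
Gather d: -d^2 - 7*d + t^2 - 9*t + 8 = -d^2 - 7*d + t^2 - 9*t + 8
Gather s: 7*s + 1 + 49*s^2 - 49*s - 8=49*s^2 - 42*s - 7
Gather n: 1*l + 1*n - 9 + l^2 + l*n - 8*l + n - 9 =l^2 - 7*l + n*(l + 2) - 18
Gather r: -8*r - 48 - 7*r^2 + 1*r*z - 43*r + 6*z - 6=-7*r^2 + r*(z - 51) + 6*z - 54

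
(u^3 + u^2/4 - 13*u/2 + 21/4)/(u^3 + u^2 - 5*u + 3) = (u - 7/4)/(u - 1)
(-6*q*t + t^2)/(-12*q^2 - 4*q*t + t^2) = t/(2*q + t)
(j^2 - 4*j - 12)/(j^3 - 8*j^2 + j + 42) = (j - 6)/(j^2 - 10*j + 21)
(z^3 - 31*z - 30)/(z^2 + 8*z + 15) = (z^2 - 5*z - 6)/(z + 3)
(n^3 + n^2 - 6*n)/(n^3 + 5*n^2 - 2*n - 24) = n/(n + 4)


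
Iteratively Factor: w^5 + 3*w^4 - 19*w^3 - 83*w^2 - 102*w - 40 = (w + 4)*(w^4 - w^3 - 15*w^2 - 23*w - 10) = (w - 5)*(w + 4)*(w^3 + 4*w^2 + 5*w + 2) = (w - 5)*(w + 1)*(w + 4)*(w^2 + 3*w + 2) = (w - 5)*(w + 1)^2*(w + 4)*(w + 2)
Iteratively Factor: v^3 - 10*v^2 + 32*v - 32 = (v - 2)*(v^2 - 8*v + 16) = (v - 4)*(v - 2)*(v - 4)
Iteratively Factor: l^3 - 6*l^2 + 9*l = (l - 3)*(l^2 - 3*l) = l*(l - 3)*(l - 3)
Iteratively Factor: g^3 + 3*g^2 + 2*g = (g)*(g^2 + 3*g + 2) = g*(g + 2)*(g + 1)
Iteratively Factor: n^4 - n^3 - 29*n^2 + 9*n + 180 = (n - 3)*(n^3 + 2*n^2 - 23*n - 60) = (n - 5)*(n - 3)*(n^2 + 7*n + 12) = (n - 5)*(n - 3)*(n + 4)*(n + 3)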